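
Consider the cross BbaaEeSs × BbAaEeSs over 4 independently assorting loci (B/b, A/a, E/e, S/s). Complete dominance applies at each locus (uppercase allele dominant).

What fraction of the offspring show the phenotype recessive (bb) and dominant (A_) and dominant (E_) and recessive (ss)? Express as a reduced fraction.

BbaaEeSs gametes: BaES×2, BaEs×2, BaeS×2, Baes×2, baES×2, baEs×2, baeS×2, baes×2
BbAaEeSs gametes: BAES×1, BAEs×1, BAeS×1, BAes×1, BaES×1, BaEs×1, BaeS×1, Baes×1, bAES×1, bAEs×1, bAeS×1, bAes×1, baES×1, baEs×1, baeS×1, baes×1
BbaaEeSs×BbAaEeSs grid (16·16=256): BBAaEESS=2 BBAaEESs=4 BBAaEEss=2 BBAaEeSS=4 BBAaEeSs=8 BBAaEess=4 BBAaeeSS=2 BBAaeeSs=4 BBAaeess=2 BBaaEESS=2 BBaaEESs=4 BBaaEEss=2 BBaaEeSS=4 BBaaEeSs=8 BBaaEess=4 BBaaeeSS=2 BBaaeeSs=4 BBaaeess=2 BbAaEESS=4 BbAaEESs=8 BbAaEEss=4 BbAaEeSS=8 BbAaEeSs=16 BbAaEess=8 BbAaeeSS=4 BbAaeeSs=8 BbAaeess=4 BbaaEESS=4 BbaaEESs=8 BbaaEEss=4 BbaaEeSS=8 BbaaEeSs=16 BbaaEess=8 BbaaeeSS=4 BbaaeeSs=8 Bbaaeess=4 bbAaEESS=2 bbAaEESs=4 bbAaEEss=2 bbAaEeSS=4 bbAaEeSs=8 bbAaEess=4 bbAaeeSS=2 bbAaeeSs=4 bbAaeess=2 bbaaEESS=2 bbaaEESs=4 bbaaEEss=2 bbaaEeSS=4 bbaaEeSs=8 bbaaEess=4 bbaaeeSS=2 bbaaeeSs=4 bbaaeess=2
bb A_ E_ ss hits 6/256; gcd=2; 6÷2/256÷2 = 3/128

P(bb A_ E_ ss) = 3/128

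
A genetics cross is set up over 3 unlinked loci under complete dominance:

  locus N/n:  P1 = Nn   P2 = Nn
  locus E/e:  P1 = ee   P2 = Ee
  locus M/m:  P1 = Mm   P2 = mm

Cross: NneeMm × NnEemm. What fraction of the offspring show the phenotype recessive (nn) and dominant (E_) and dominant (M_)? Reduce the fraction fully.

P(nn E_ M_) = 1/16

NneeMm gametes: NeM×2, Nem×2, neM×2, nem×2
NnEemm gametes: NEm×2, Nem×2, nEm×2, nem×2
NneeMm×NnEemm grid (8·8=64): NNEeMm=4 NNEemm=4 NNeeMm=4 NNeemm=4 NnEeMm=8 NnEemm=8 NneeMm=8 Nneemm=8 nnEeMm=4 nnEemm=4 nneeMm=4 nneemm=4
nn E_ M_ hits 4/64; gcd=4; 4÷4/64÷4 = 1/16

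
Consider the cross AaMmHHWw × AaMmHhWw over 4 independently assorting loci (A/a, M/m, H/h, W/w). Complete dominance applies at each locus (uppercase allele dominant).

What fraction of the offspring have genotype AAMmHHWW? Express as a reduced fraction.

P(AAMmHHWW) = 1/64

AaMmHHWw gametes: AMHW×2, AMHw×2, AmHW×2, AmHw×2, aMHW×2, aMHw×2, amHW×2, amHw×2
AaMmHhWw gametes: AMHW×1, AMHw×1, AMhW×1, AMhw×1, AmHW×1, AmHw×1, AmhW×1, Amhw×1, aMHW×1, aMHw×1, aMhW×1, aMhw×1, amHW×1, amHw×1, amhW×1, amhw×1
AaMmHHWw×AaMmHhWw grid (16·16=256): AAMMHHWW=2 AAMMHHWw=4 AAMMHHww=2 AAMMHhWW=2 AAMMHhWw=4 AAMMHhww=2 AAMmHHWW=4 AAMmHHWw=8 AAMmHHww=4 AAMmHhWW=4 AAMmHhWw=8 AAMmHhww=4 AAmmHHWW=2 AAmmHHWw=4 AAmmHHww=2 AAmmHhWW=2 AAmmHhWw=4 AAmmHhww=2 AaMMHHWW=4 AaMMHHWw=8 AaMMHHww=4 AaMMHhWW=4 AaMMHhWw=8 AaMMHhww=4 AaMmHHWW=8 AaMmHHWw=16 AaMmHHww=8 AaMmHhWW=8 AaMmHhWw=16 AaMmHhww=8 AammHHWW=4 AammHHWw=8 AammHHww=4 AammHhWW=4 AammHhWw=8 AammHhww=4 aaMMHHWW=2 aaMMHHWw=4 aaMMHHww=2 aaMMHhWW=2 aaMMHhWw=4 aaMMHhww=2 aaMmHHWW=4 aaMmHHWw=8 aaMmHHww=4 aaMmHhWW=4 aaMmHhWw=8 aaMmHhww=4 aammHHWW=2 aammHHWw=4 aammHHww=2 aammHhWW=2 aammHhWw=4 aammHhww=2
AAMmHHWW hits 4/256; gcd=4; 4÷4/256÷4 = 1/64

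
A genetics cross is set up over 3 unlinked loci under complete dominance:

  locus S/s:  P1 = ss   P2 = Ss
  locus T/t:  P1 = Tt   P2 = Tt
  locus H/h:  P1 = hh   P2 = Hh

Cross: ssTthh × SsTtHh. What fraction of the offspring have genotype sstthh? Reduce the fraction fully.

P(sstthh) = 1/16

ssTthh gametes: sTh×4, sth×4
SsTtHh gametes: STH×1, STh×1, StH×1, Sth×1, sTH×1, sTh×1, stH×1, sth×1
ssTthh×SsTtHh grid (8·8=64): SsTTHh=4 SsTThh=4 SsTtHh=8 SsTthh=8 SsttHh=4 Sstthh=4 ssTTHh=4 ssTThh=4 ssTtHh=8 ssTthh=8 ssttHh=4 sstthh=4
sstthh hits 4/64; gcd=4; 4÷4/64÷4 = 1/16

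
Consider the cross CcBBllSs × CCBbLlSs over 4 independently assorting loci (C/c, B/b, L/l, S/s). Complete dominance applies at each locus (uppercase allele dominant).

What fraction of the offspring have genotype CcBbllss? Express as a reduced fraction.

CcBBllSs gametes: CBlS×4, CBls×4, cBlS×4, cBls×4
CCBbLlSs gametes: CBLS×2, CBLs×2, CBlS×2, CBls×2, CbLS×2, CbLs×2, CblS×2, Cbls×2
CcBBllSs×CCBbLlSs grid (16·16=256): CCBBLlSS=8 CCBBLlSs=16 CCBBLlss=8 CCBBllSS=8 CCBBllSs=16 CCBBllss=8 CCBbLlSS=8 CCBbLlSs=16 CCBbLlss=8 CCBbllSS=8 CCBbllSs=16 CCBbllss=8 CcBBLlSS=8 CcBBLlSs=16 CcBBLlss=8 CcBBllSS=8 CcBBllSs=16 CcBBllss=8 CcBbLlSS=8 CcBbLlSs=16 CcBbLlss=8 CcBbllSS=8 CcBbllSs=16 CcBbllss=8
CcBbllss hits 8/256; gcd=8; 8÷8/256÷8 = 1/32

P(CcBbllss) = 1/32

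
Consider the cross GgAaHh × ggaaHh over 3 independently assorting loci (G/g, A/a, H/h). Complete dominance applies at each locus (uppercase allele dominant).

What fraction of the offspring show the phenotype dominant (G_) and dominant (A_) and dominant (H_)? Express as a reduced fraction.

P(G_ A_ H_) = 3/16

GgAaHh gametes: GAH×1, GAh×1, GaH×1, Gah×1, gAH×1, gAh×1, gaH×1, gah×1
ggaaHh gametes: gaH×4, gah×4
GgAaHh×ggaaHh grid (8·8=64): GgAaHH=4 GgAaHh=8 GgAahh=4 GgaaHH=4 GgaaHh=8 Ggaahh=4 ggAaHH=4 ggAaHh=8 ggAahh=4 ggaaHH=4 ggaaHh=8 ggaahh=4
G_ A_ H_ hits 12/64; gcd=4; 12÷4/64÷4 = 3/16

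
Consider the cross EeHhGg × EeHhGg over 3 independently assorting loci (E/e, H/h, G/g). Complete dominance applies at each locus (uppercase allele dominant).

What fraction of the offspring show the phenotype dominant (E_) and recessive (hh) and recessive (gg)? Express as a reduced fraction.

EeHhGg gametes: EHG×1, EHg×1, EhG×1, Ehg×1, eHG×1, eHg×1, ehG×1, ehg×1
EeHhGg gametes: EHG×1, EHg×1, EhG×1, Ehg×1, eHG×1, eHg×1, ehG×1, ehg×1
EeHhGg×EeHhGg grid (8·8=64): EEHHGG=1 EEHHGg=2 EEHHgg=1 EEHhGG=2 EEHhGg=4 EEHhgg=2 EEhhGG=1 EEhhGg=2 EEhhgg=1 EeHHGG=2 EeHHGg=4 EeHHgg=2 EeHhGG=4 EeHhGg=8 EeHhgg=4 EehhGG=2 EehhGg=4 Eehhgg=2 eeHHGG=1 eeHHGg=2 eeHHgg=1 eeHhGG=2 eeHhGg=4 eeHhgg=2 eehhGG=1 eehhGg=2 eehhgg=1
E_ hh gg hits 3/64; gcd=1; 3÷1/64÷1 = 3/64

P(E_ hh gg) = 3/64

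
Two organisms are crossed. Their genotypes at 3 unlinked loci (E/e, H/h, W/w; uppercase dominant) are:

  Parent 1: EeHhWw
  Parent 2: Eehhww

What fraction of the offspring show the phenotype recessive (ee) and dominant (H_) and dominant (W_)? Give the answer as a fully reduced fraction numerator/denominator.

P(ee H_ W_) = 1/16

EeHhWw gametes: EHW×1, EHw×1, EhW×1, Ehw×1, eHW×1, eHw×1, ehW×1, ehw×1
Eehhww gametes: Ehw×4, ehw×4
EeHhWw×Eehhww grid (8·8=64): EEHhWw=4 EEHhww=4 EEhhWw=4 EEhhww=4 EeHhWw=8 EeHhww=8 EehhWw=8 Eehhww=8 eeHhWw=4 eeHhww=4 eehhWw=4 eehhww=4
ee H_ W_ hits 4/64; gcd=4; 4÷4/64÷4 = 1/16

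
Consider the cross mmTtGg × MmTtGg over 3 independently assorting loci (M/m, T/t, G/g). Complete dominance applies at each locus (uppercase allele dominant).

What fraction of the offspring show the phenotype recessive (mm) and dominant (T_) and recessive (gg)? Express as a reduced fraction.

P(mm T_ gg) = 3/32

mmTtGg gametes: mTG×2, mTg×2, mtG×2, mtg×2
MmTtGg gametes: MTG×1, MTg×1, MtG×1, Mtg×1, mTG×1, mTg×1, mtG×1, mtg×1
mmTtGg×MmTtGg grid (8·8=64): MmTTGG=2 MmTTGg=4 MmTTgg=2 MmTtGG=4 MmTtGg=8 MmTtgg=4 MmttGG=2 MmttGg=4 Mmttgg=2 mmTTGG=2 mmTTGg=4 mmTTgg=2 mmTtGG=4 mmTtGg=8 mmTtgg=4 mmttGG=2 mmttGg=4 mmttgg=2
mm T_ gg hits 6/64; gcd=2; 6÷2/64÷2 = 3/32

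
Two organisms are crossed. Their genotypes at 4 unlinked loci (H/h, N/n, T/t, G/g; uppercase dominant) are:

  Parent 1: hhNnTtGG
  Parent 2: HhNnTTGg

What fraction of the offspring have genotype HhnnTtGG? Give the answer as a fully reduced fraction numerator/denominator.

hhNnTtGG gametes: hNTG×4, hNtG×4, hnTG×4, hntG×4
HhNnTTGg gametes: HNTG×2, HNTg×2, HnTG×2, HnTg×2, hNTG×2, hNTg×2, hnTG×2, hnTg×2
hhNnTtGG×HhNnTTGg grid (16·16=256): HhNNTTGG=8 HhNNTTGg=8 HhNNTtGG=8 HhNNTtGg=8 HhNnTTGG=16 HhNnTTGg=16 HhNnTtGG=16 HhNnTtGg=16 HhnnTTGG=8 HhnnTTGg=8 HhnnTtGG=8 HhnnTtGg=8 hhNNTTGG=8 hhNNTTGg=8 hhNNTtGG=8 hhNNTtGg=8 hhNnTTGG=16 hhNnTTGg=16 hhNnTtGG=16 hhNnTtGg=16 hhnnTTGG=8 hhnnTTGg=8 hhnnTtGG=8 hhnnTtGg=8
HhnnTtGG hits 8/256; gcd=8; 8÷8/256÷8 = 1/32

P(HhnnTtGG) = 1/32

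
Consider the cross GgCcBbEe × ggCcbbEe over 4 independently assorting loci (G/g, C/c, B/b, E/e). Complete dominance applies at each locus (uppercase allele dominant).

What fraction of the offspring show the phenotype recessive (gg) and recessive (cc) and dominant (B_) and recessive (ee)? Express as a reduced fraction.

P(gg cc B_ ee) = 1/64

GgCcBbEe gametes: GCBE×1, GCBe×1, GCbE×1, GCbe×1, GcBE×1, GcBe×1, GcbE×1, Gcbe×1, gCBE×1, gCBe×1, gCbE×1, gCbe×1, gcBE×1, gcBe×1, gcbE×1, gcbe×1
ggCcbbEe gametes: gCbE×4, gCbe×4, gcbE×4, gcbe×4
GgCcBbEe×ggCcbbEe grid (16·16=256): GgCCBbEE=4 GgCCBbEe=8 GgCCBbee=4 GgCCbbEE=4 GgCCbbEe=8 GgCCbbee=4 GgCcBbEE=8 GgCcBbEe=16 GgCcBbee=8 GgCcbbEE=8 GgCcbbEe=16 GgCcbbee=8 GgccBbEE=4 GgccBbEe=8 GgccBbee=4 GgccbbEE=4 GgccbbEe=8 Ggccbbee=4 ggCCBbEE=4 ggCCBbEe=8 ggCCBbee=4 ggCCbbEE=4 ggCCbbEe=8 ggCCbbee=4 ggCcBbEE=8 ggCcBbEe=16 ggCcBbee=8 ggCcbbEE=8 ggCcbbEe=16 ggCcbbee=8 ggccBbEE=4 ggccBbEe=8 ggccBbee=4 ggccbbEE=4 ggccbbEe=8 ggccbbee=4
gg cc B_ ee hits 4/256; gcd=4; 4÷4/256÷4 = 1/64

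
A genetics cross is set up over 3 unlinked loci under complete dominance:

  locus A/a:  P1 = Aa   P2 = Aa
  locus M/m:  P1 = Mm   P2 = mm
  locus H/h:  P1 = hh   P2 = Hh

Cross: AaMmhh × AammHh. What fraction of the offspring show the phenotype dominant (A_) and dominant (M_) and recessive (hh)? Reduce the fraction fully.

AaMmhh gametes: AMh×2, Amh×2, aMh×2, amh×2
AammHh gametes: AmH×2, Amh×2, amH×2, amh×2
AaMmhh×AammHh grid (8·8=64): AAMmHh=4 AAMmhh=4 AAmmHh=4 AAmmhh=4 AaMmHh=8 AaMmhh=8 AammHh=8 Aammhh=8 aaMmHh=4 aaMmhh=4 aammHh=4 aammhh=4
A_ M_ hh hits 12/64; gcd=4; 12÷4/64÷4 = 3/16

P(A_ M_ hh) = 3/16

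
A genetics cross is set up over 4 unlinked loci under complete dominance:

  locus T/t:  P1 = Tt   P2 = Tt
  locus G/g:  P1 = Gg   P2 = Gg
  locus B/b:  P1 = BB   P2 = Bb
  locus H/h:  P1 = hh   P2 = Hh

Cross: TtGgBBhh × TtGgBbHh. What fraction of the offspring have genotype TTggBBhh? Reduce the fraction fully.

P(TTggBBhh) = 1/64

TtGgBBhh gametes: TGBh×4, TgBh×4, tGBh×4, tgBh×4
TtGgBbHh gametes: TGBH×1, TGBh×1, TGbH×1, TGbh×1, TgBH×1, TgBh×1, TgbH×1, Tgbh×1, tGBH×1, tGBh×1, tGbH×1, tGbh×1, tgBH×1, tgBh×1, tgbH×1, tgbh×1
TtGgBBhh×TtGgBbHh grid (16·16=256): TTGGBBHh=4 TTGGBBhh=4 TTGGBbHh=4 TTGGBbhh=4 TTGgBBHh=8 TTGgBBhh=8 TTGgBbHh=8 TTGgBbhh=8 TTggBBHh=4 TTggBBhh=4 TTggBbHh=4 TTggBbhh=4 TtGGBBHh=8 TtGGBBhh=8 TtGGBbHh=8 TtGGBbhh=8 TtGgBBHh=16 TtGgBBhh=16 TtGgBbHh=16 TtGgBbhh=16 TtggBBHh=8 TtggBBhh=8 TtggBbHh=8 TtggBbhh=8 ttGGBBHh=4 ttGGBBhh=4 ttGGBbHh=4 ttGGBbhh=4 ttGgBBHh=8 ttGgBBhh=8 ttGgBbHh=8 ttGgBbhh=8 ttggBBHh=4 ttggBBhh=4 ttggBbHh=4 ttggBbhh=4
TTggBBhh hits 4/256; gcd=4; 4÷4/256÷4 = 1/64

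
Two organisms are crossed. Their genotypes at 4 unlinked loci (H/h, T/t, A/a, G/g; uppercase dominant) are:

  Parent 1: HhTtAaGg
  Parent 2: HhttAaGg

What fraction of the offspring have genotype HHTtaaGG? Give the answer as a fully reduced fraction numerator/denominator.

HhTtAaGg gametes: HTAG×1, HTAg×1, HTaG×1, HTag×1, HtAG×1, HtAg×1, HtaG×1, Htag×1, hTAG×1, hTAg×1, hTaG×1, hTag×1, htAG×1, htAg×1, htaG×1, htag×1
HhttAaGg gametes: HtAG×2, HtAg×2, HtaG×2, Htag×2, htAG×2, htAg×2, htaG×2, htag×2
HhTtAaGg×HhttAaGg grid (16·16=256): HHTtAAGG=2 HHTtAAGg=4 HHTtAAgg=2 HHTtAaGG=4 HHTtAaGg=8 HHTtAagg=4 HHTtaaGG=2 HHTtaaGg=4 HHTtaagg=2 HHttAAGG=2 HHttAAGg=4 HHttAAgg=2 HHttAaGG=4 HHttAaGg=8 HHttAagg=4 HHttaaGG=2 HHttaaGg=4 HHttaagg=2 HhTtAAGG=4 HhTtAAGg=8 HhTtAAgg=4 HhTtAaGG=8 HhTtAaGg=16 HhTtAagg=8 HhTtaaGG=4 HhTtaaGg=8 HhTtaagg=4 HhttAAGG=4 HhttAAGg=8 HhttAAgg=4 HhttAaGG=8 HhttAaGg=16 HhttAagg=8 HhttaaGG=4 HhttaaGg=8 Hhttaagg=4 hhTtAAGG=2 hhTtAAGg=4 hhTtAAgg=2 hhTtAaGG=4 hhTtAaGg=8 hhTtAagg=4 hhTtaaGG=2 hhTtaaGg=4 hhTtaagg=2 hhttAAGG=2 hhttAAGg=4 hhttAAgg=2 hhttAaGG=4 hhttAaGg=8 hhttAagg=4 hhttaaGG=2 hhttaaGg=4 hhttaagg=2
HHTtaaGG hits 2/256; gcd=2; 2÷2/256÷2 = 1/128

P(HHTtaaGG) = 1/128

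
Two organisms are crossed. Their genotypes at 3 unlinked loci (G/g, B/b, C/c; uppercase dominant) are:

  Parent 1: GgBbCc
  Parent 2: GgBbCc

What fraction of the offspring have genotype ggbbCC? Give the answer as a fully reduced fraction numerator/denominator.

GgBbCc gametes: GBC×1, GBc×1, GbC×1, Gbc×1, gBC×1, gBc×1, gbC×1, gbc×1
GgBbCc gametes: GBC×1, GBc×1, GbC×1, Gbc×1, gBC×1, gBc×1, gbC×1, gbc×1
GgBbCc×GgBbCc grid (8·8=64): GGBBCC=1 GGBBCc=2 GGBBcc=1 GGBbCC=2 GGBbCc=4 GGBbcc=2 GGbbCC=1 GGbbCc=2 GGbbcc=1 GgBBCC=2 GgBBCc=4 GgBBcc=2 GgBbCC=4 GgBbCc=8 GgBbcc=4 GgbbCC=2 GgbbCc=4 Ggbbcc=2 ggBBCC=1 ggBBCc=2 ggBBcc=1 ggBbCC=2 ggBbCc=4 ggBbcc=2 ggbbCC=1 ggbbCc=2 ggbbcc=1
ggbbCC hits 1/64; gcd=1; 1÷1/64÷1 = 1/64

P(ggbbCC) = 1/64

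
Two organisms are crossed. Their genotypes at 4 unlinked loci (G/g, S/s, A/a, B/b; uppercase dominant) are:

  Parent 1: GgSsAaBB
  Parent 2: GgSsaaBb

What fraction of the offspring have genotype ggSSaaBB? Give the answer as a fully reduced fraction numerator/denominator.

GgSsAaBB gametes: GSAB×2, GSaB×2, GsAB×2, GsaB×2, gSAB×2, gSaB×2, gsAB×2, gsaB×2
GgSsaaBb gametes: GSaB×2, GSab×2, GsaB×2, Gsab×2, gSaB×2, gSab×2, gsaB×2, gsab×2
GgSsAaBB×GgSsaaBb grid (16·16=256): GGSSAaBB=4 GGSSAaBb=4 GGSSaaBB=4 GGSSaaBb=4 GGSsAaBB=8 GGSsAaBb=8 GGSsaaBB=8 GGSsaaBb=8 GGssAaBB=4 GGssAaBb=4 GGssaaBB=4 GGssaaBb=4 GgSSAaBB=8 GgSSAaBb=8 GgSSaaBB=8 GgSSaaBb=8 GgSsAaBB=16 GgSsAaBb=16 GgSsaaBB=16 GgSsaaBb=16 GgssAaBB=8 GgssAaBb=8 GgssaaBB=8 GgssaaBb=8 ggSSAaBB=4 ggSSAaBb=4 ggSSaaBB=4 ggSSaaBb=4 ggSsAaBB=8 ggSsAaBb=8 ggSsaaBB=8 ggSsaaBb=8 ggssAaBB=4 ggssAaBb=4 ggssaaBB=4 ggssaaBb=4
ggSSaaBB hits 4/256; gcd=4; 4÷4/256÷4 = 1/64

P(ggSSaaBB) = 1/64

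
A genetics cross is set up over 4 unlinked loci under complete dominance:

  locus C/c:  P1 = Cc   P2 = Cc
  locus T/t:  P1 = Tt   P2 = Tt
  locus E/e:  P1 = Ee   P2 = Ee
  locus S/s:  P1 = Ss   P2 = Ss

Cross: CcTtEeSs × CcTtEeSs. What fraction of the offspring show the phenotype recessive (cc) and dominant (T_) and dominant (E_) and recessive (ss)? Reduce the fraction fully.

P(cc T_ E_ ss) = 9/256

CcTtEeSs gametes: CTES×1, CTEs×1, CTeS×1, CTes×1, CtES×1, CtEs×1, CteS×1, Ctes×1, cTES×1, cTEs×1, cTeS×1, cTes×1, ctES×1, ctEs×1, cteS×1, ctes×1
CcTtEeSs gametes: CTES×1, CTEs×1, CTeS×1, CTes×1, CtES×1, CtEs×1, CteS×1, Ctes×1, cTES×1, cTEs×1, cTeS×1, cTes×1, ctES×1, ctEs×1, cteS×1, ctes×1
CcTtEeSs×CcTtEeSs grid (16·16=256): CCTTEESS=1 CCTTEESs=2 CCTTEEss=1 CCTTEeSS=2 CCTTEeSs=4 CCTTEess=2 CCTTeeSS=1 CCTTeeSs=2 CCTTeess=1 CCTtEESS=2 CCTtEESs=4 CCTtEEss=2 CCTtEeSS=4 CCTtEeSs=8 CCTtEess=4 CCTteeSS=2 CCTteeSs=4 CCTteess=2 CCttEESS=1 CCttEESs=2 CCttEEss=1 CCttEeSS=2 CCttEeSs=4 CCttEess=2 CCtteeSS=1 CCtteeSs=2 CCtteess=1 CcTTEESS=2 CcTTEESs=4 CcTTEEss=2 CcTTEeSS=4 CcTTEeSs=8 CcTTEess=4 CcTTeeSS=2 CcTTeeSs=4 CcTTeess=2 CcTtEESS=4 CcTtEESs=8 CcTtEEss=4 CcTtEeSS=8 CcTtEeSs=16 CcTtEess=8 CcTteeSS=4 CcTteeSs=8 CcTteess=4 CcttEESS=2 CcttEESs=4 CcttEEss=2 CcttEeSS=4 CcttEeSs=8 CcttEess=4 CctteeSS=2 CctteeSs=4 Cctteess=2 ccTTEESS=1 ccTTEESs=2 ccTTEEss=1 ccTTEeSS=2 ccTTEeSs=4 ccTTEess=2 ccTTeeSS=1 ccTTeeSs=2 ccTTeess=1 ccTtEESS=2 ccTtEESs=4 ccTtEEss=2 ccTtEeSS=4 ccTtEeSs=8 ccTtEess=4 ccTteeSS=2 ccTteeSs=4 ccTteess=2 ccttEESS=1 ccttEESs=2 ccttEEss=1 ccttEeSS=2 ccttEeSs=4 ccttEess=2 cctteeSS=1 cctteeSs=2 cctteess=1
cc T_ E_ ss hits 9/256; gcd=1; 9÷1/256÷1 = 9/256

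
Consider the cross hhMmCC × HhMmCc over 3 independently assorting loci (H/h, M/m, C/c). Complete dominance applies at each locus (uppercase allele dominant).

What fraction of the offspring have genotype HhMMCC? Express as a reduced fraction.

hhMmCC gametes: hMC×4, hmC×4
HhMmCc gametes: HMC×1, HMc×1, HmC×1, Hmc×1, hMC×1, hMc×1, hmC×1, hmc×1
hhMmCC×HhMmCc grid (8·8=64): HhMMCC=4 HhMMCc=4 HhMmCC=8 HhMmCc=8 HhmmCC=4 HhmmCc=4 hhMMCC=4 hhMMCc=4 hhMmCC=8 hhMmCc=8 hhmmCC=4 hhmmCc=4
HhMMCC hits 4/64; gcd=4; 4÷4/64÷4 = 1/16

P(HhMMCC) = 1/16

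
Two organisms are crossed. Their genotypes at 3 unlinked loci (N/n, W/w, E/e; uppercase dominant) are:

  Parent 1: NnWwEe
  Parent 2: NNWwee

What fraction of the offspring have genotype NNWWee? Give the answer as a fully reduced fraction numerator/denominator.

P(NNWWee) = 1/16

NnWwEe gametes: NWE×1, NWe×1, NwE×1, Nwe×1, nWE×1, nWe×1, nwE×1, nwe×1
NNWwee gametes: NWe×4, Nwe×4
NnWwEe×NNWwee grid (8·8=64): NNWWEe=4 NNWWee=4 NNWwEe=8 NNWwee=8 NNwwEe=4 NNwwee=4 NnWWEe=4 NnWWee=4 NnWwEe=8 NnWwee=8 NnwwEe=4 Nnwwee=4
NNWWee hits 4/64; gcd=4; 4÷4/64÷4 = 1/16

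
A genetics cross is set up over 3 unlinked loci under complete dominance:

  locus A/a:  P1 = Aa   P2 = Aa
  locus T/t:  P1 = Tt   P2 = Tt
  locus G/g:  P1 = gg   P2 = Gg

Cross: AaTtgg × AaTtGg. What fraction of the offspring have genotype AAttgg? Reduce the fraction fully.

P(AAttgg) = 1/32

AaTtgg gametes: ATg×2, Atg×2, aTg×2, atg×2
AaTtGg gametes: ATG×1, ATg×1, AtG×1, Atg×1, aTG×1, aTg×1, atG×1, atg×1
AaTtgg×AaTtGg grid (8·8=64): AATTGg=2 AATTgg=2 AATtGg=4 AATtgg=4 AAttGg=2 AAttgg=2 AaTTGg=4 AaTTgg=4 AaTtGg=8 AaTtgg=8 AattGg=4 Aattgg=4 aaTTGg=2 aaTTgg=2 aaTtGg=4 aaTtgg=4 aattGg=2 aattgg=2
AAttgg hits 2/64; gcd=2; 2÷2/64÷2 = 1/32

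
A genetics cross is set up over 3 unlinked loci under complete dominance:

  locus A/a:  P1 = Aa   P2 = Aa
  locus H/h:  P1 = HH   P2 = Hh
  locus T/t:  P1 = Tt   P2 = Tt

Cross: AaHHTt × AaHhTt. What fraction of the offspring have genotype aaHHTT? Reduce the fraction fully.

P(aaHHTT) = 1/32

AaHHTt gametes: AHT×2, AHt×2, aHT×2, aHt×2
AaHhTt gametes: AHT×1, AHt×1, AhT×1, Aht×1, aHT×1, aHt×1, ahT×1, aht×1
AaHHTt×AaHhTt grid (8·8=64): AAHHTT=2 AAHHTt=4 AAHHtt=2 AAHhTT=2 AAHhTt=4 AAHhtt=2 AaHHTT=4 AaHHTt=8 AaHHtt=4 AaHhTT=4 AaHhTt=8 AaHhtt=4 aaHHTT=2 aaHHTt=4 aaHHtt=2 aaHhTT=2 aaHhTt=4 aaHhtt=2
aaHHTT hits 2/64; gcd=2; 2÷2/64÷2 = 1/32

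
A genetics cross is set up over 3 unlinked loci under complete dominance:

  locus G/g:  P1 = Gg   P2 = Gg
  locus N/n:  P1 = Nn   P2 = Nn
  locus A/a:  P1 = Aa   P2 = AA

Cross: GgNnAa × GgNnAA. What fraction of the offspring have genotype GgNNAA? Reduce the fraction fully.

P(GgNNAA) = 1/16

GgNnAa gametes: GNA×1, GNa×1, GnA×1, Gna×1, gNA×1, gNa×1, gnA×1, gna×1
GgNnAA gametes: GNA×2, GnA×2, gNA×2, gnA×2
GgNnAa×GgNnAA grid (8·8=64): GGNNAA=2 GGNNAa=2 GGNnAA=4 GGNnAa=4 GGnnAA=2 GGnnAa=2 GgNNAA=4 GgNNAa=4 GgNnAA=8 GgNnAa=8 GgnnAA=4 GgnnAa=4 ggNNAA=2 ggNNAa=2 ggNnAA=4 ggNnAa=4 ggnnAA=2 ggnnAa=2
GgNNAA hits 4/64; gcd=4; 4÷4/64÷4 = 1/16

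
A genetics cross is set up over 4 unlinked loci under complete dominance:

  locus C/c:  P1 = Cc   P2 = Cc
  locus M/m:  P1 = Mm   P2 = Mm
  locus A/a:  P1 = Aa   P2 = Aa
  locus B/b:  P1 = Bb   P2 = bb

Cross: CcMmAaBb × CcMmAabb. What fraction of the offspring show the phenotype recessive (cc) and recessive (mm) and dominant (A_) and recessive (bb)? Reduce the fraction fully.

P(cc mm A_ bb) = 3/128

CcMmAaBb gametes: CMAB×1, CMAb×1, CMaB×1, CMab×1, CmAB×1, CmAb×1, CmaB×1, Cmab×1, cMAB×1, cMAb×1, cMaB×1, cMab×1, cmAB×1, cmAb×1, cmaB×1, cmab×1
CcMmAabb gametes: CMAb×2, CMab×2, CmAb×2, Cmab×2, cMAb×2, cMab×2, cmAb×2, cmab×2
CcMmAaBb×CcMmAabb grid (16·16=256): CCMMAABb=2 CCMMAAbb=2 CCMMAaBb=4 CCMMAabb=4 CCMMaaBb=2 CCMMaabb=2 CCMmAABb=4 CCMmAAbb=4 CCMmAaBb=8 CCMmAabb=8 CCMmaaBb=4 CCMmaabb=4 CCmmAABb=2 CCmmAAbb=2 CCmmAaBb=4 CCmmAabb=4 CCmmaaBb=2 CCmmaabb=2 CcMMAABb=4 CcMMAAbb=4 CcMMAaBb=8 CcMMAabb=8 CcMMaaBb=4 CcMMaabb=4 CcMmAABb=8 CcMmAAbb=8 CcMmAaBb=16 CcMmAabb=16 CcMmaaBb=8 CcMmaabb=8 CcmmAABb=4 CcmmAAbb=4 CcmmAaBb=8 CcmmAabb=8 CcmmaaBb=4 Ccmmaabb=4 ccMMAABb=2 ccMMAAbb=2 ccMMAaBb=4 ccMMAabb=4 ccMMaaBb=2 ccMMaabb=2 ccMmAABb=4 ccMmAAbb=4 ccMmAaBb=8 ccMmAabb=8 ccMmaaBb=4 ccMmaabb=4 ccmmAABb=2 ccmmAAbb=2 ccmmAaBb=4 ccmmAabb=4 ccmmaaBb=2 ccmmaabb=2
cc mm A_ bb hits 6/256; gcd=2; 6÷2/256÷2 = 3/128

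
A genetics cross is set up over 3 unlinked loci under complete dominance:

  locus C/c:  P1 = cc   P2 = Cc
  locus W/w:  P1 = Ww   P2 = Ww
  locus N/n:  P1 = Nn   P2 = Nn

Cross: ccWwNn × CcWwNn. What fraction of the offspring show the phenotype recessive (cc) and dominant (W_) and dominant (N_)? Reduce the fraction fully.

ccWwNn gametes: cWN×2, cWn×2, cwN×2, cwn×2
CcWwNn gametes: CWN×1, CWn×1, CwN×1, Cwn×1, cWN×1, cWn×1, cwN×1, cwn×1
ccWwNn×CcWwNn grid (8·8=64): CcWWNN=2 CcWWNn=4 CcWWnn=2 CcWwNN=4 CcWwNn=8 CcWwnn=4 CcwwNN=2 CcwwNn=4 Ccwwnn=2 ccWWNN=2 ccWWNn=4 ccWWnn=2 ccWwNN=4 ccWwNn=8 ccWwnn=4 ccwwNN=2 ccwwNn=4 ccwwnn=2
cc W_ N_ hits 18/64; gcd=2; 18÷2/64÷2 = 9/32

P(cc W_ N_) = 9/32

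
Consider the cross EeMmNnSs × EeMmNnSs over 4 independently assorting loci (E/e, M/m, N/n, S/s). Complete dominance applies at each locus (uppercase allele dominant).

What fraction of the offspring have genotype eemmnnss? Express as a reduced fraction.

EeMmNnSs gametes: EMNS×1, EMNs×1, EMnS×1, EMns×1, EmNS×1, EmNs×1, EmnS×1, Emns×1, eMNS×1, eMNs×1, eMnS×1, eMns×1, emNS×1, emNs×1, emnS×1, emns×1
EeMmNnSs gametes: EMNS×1, EMNs×1, EMnS×1, EMns×1, EmNS×1, EmNs×1, EmnS×1, Emns×1, eMNS×1, eMNs×1, eMnS×1, eMns×1, emNS×1, emNs×1, emnS×1, emns×1
EeMmNnSs×EeMmNnSs grid (16·16=256): EEMMNNSS=1 EEMMNNSs=2 EEMMNNss=1 EEMMNnSS=2 EEMMNnSs=4 EEMMNnss=2 EEMMnnSS=1 EEMMnnSs=2 EEMMnnss=1 EEMmNNSS=2 EEMmNNSs=4 EEMmNNss=2 EEMmNnSS=4 EEMmNnSs=8 EEMmNnss=4 EEMmnnSS=2 EEMmnnSs=4 EEMmnnss=2 EEmmNNSS=1 EEmmNNSs=2 EEmmNNss=1 EEmmNnSS=2 EEmmNnSs=4 EEmmNnss=2 EEmmnnSS=1 EEmmnnSs=2 EEmmnnss=1 EeMMNNSS=2 EeMMNNSs=4 EeMMNNss=2 EeMMNnSS=4 EeMMNnSs=8 EeMMNnss=4 EeMMnnSS=2 EeMMnnSs=4 EeMMnnss=2 EeMmNNSS=4 EeMmNNSs=8 EeMmNNss=4 EeMmNnSS=8 EeMmNnSs=16 EeMmNnss=8 EeMmnnSS=4 EeMmnnSs=8 EeMmnnss=4 EemmNNSS=2 EemmNNSs=4 EemmNNss=2 EemmNnSS=4 EemmNnSs=8 EemmNnss=4 EemmnnSS=2 EemmnnSs=4 Eemmnnss=2 eeMMNNSS=1 eeMMNNSs=2 eeMMNNss=1 eeMMNnSS=2 eeMMNnSs=4 eeMMNnss=2 eeMMnnSS=1 eeMMnnSs=2 eeMMnnss=1 eeMmNNSS=2 eeMmNNSs=4 eeMmNNss=2 eeMmNnSS=4 eeMmNnSs=8 eeMmNnss=4 eeMmnnSS=2 eeMmnnSs=4 eeMmnnss=2 eemmNNSS=1 eemmNNSs=2 eemmNNss=1 eemmNnSS=2 eemmNnSs=4 eemmNnss=2 eemmnnSS=1 eemmnnSs=2 eemmnnss=1
eemmnnss hits 1/256; gcd=1; 1÷1/256÷1 = 1/256

P(eemmnnss) = 1/256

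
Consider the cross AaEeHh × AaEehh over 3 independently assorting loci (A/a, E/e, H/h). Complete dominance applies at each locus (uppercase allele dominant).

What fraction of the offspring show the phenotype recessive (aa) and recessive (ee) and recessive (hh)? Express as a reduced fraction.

AaEeHh gametes: AEH×1, AEh×1, AeH×1, Aeh×1, aEH×1, aEh×1, aeH×1, aeh×1
AaEehh gametes: AEh×2, Aeh×2, aEh×2, aeh×2
AaEeHh×AaEehh grid (8·8=64): AAEEHh=2 AAEEhh=2 AAEeHh=4 AAEehh=4 AAeeHh=2 AAeehh=2 AaEEHh=4 AaEEhh=4 AaEeHh=8 AaEehh=8 AaeeHh=4 Aaeehh=4 aaEEHh=2 aaEEhh=2 aaEeHh=4 aaEehh=4 aaeeHh=2 aaeehh=2
aa ee hh hits 2/64; gcd=2; 2÷2/64÷2 = 1/32

P(aa ee hh) = 1/32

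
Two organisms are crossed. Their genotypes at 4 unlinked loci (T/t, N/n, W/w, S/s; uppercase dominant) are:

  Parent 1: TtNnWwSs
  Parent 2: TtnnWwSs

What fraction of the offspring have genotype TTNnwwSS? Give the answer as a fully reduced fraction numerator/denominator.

TtNnWwSs gametes: TNWS×1, TNWs×1, TNwS×1, TNws×1, TnWS×1, TnWs×1, TnwS×1, Tnws×1, tNWS×1, tNWs×1, tNwS×1, tNws×1, tnWS×1, tnWs×1, tnwS×1, tnws×1
TtnnWwSs gametes: TnWS×2, TnWs×2, TnwS×2, Tnws×2, tnWS×2, tnWs×2, tnwS×2, tnws×2
TtNnWwSs×TtnnWwSs grid (16·16=256): TTNnWWSS=2 TTNnWWSs=4 TTNnWWss=2 TTNnWwSS=4 TTNnWwSs=8 TTNnWwss=4 TTNnwwSS=2 TTNnwwSs=4 TTNnwwss=2 TTnnWWSS=2 TTnnWWSs=4 TTnnWWss=2 TTnnWwSS=4 TTnnWwSs=8 TTnnWwss=4 TTnnwwSS=2 TTnnwwSs=4 TTnnwwss=2 TtNnWWSS=4 TtNnWWSs=8 TtNnWWss=4 TtNnWwSS=8 TtNnWwSs=16 TtNnWwss=8 TtNnwwSS=4 TtNnwwSs=8 TtNnwwss=4 TtnnWWSS=4 TtnnWWSs=8 TtnnWWss=4 TtnnWwSS=8 TtnnWwSs=16 TtnnWwss=8 TtnnwwSS=4 TtnnwwSs=8 Ttnnwwss=4 ttNnWWSS=2 ttNnWWSs=4 ttNnWWss=2 ttNnWwSS=4 ttNnWwSs=8 ttNnWwss=4 ttNnwwSS=2 ttNnwwSs=4 ttNnwwss=2 ttnnWWSS=2 ttnnWWSs=4 ttnnWWss=2 ttnnWwSS=4 ttnnWwSs=8 ttnnWwss=4 ttnnwwSS=2 ttnnwwSs=4 ttnnwwss=2
TTNnwwSS hits 2/256; gcd=2; 2÷2/256÷2 = 1/128

P(TTNnwwSS) = 1/128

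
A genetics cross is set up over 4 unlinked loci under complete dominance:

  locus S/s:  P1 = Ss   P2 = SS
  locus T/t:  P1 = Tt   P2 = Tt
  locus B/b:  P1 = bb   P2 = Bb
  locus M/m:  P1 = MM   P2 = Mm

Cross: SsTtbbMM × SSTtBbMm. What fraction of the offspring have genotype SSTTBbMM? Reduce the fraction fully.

P(SSTTBbMM) = 1/32

SsTtbbMM gametes: STbM×4, StbM×4, sTbM×4, stbM×4
SSTtBbMm gametes: STBM×2, STBm×2, STbM×2, STbm×2, StBM×2, StBm×2, StbM×2, Stbm×2
SsTtbbMM×SSTtBbMm grid (16·16=256): SSTTBbMM=8 SSTTBbMm=8 SSTTbbMM=8 SSTTbbMm=8 SSTtBbMM=16 SSTtBbMm=16 SSTtbbMM=16 SSTtbbMm=16 SSttBbMM=8 SSttBbMm=8 SSttbbMM=8 SSttbbMm=8 SsTTBbMM=8 SsTTBbMm=8 SsTTbbMM=8 SsTTbbMm=8 SsTtBbMM=16 SsTtBbMm=16 SsTtbbMM=16 SsTtbbMm=16 SsttBbMM=8 SsttBbMm=8 SsttbbMM=8 SsttbbMm=8
SSTTBbMM hits 8/256; gcd=8; 8÷8/256÷8 = 1/32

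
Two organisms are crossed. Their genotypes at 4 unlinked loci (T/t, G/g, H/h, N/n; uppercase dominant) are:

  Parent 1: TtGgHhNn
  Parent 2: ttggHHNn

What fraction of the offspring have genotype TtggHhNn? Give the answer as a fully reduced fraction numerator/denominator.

TtGgHhNn gametes: TGHN×1, TGHn×1, TGhN×1, TGhn×1, TgHN×1, TgHn×1, TghN×1, Tghn×1, tGHN×1, tGHn×1, tGhN×1, tGhn×1, tgHN×1, tgHn×1, tghN×1, tghn×1
ttggHHNn gametes: tgHN×8, tgHn×8
TtGgHhNn×ttggHHNn grid (16·16=256): TtGgHHNN=8 TtGgHHNn=16 TtGgHHnn=8 TtGgHhNN=8 TtGgHhNn=16 TtGgHhnn=8 TtggHHNN=8 TtggHHNn=16 TtggHHnn=8 TtggHhNN=8 TtggHhNn=16 TtggHhnn=8 ttGgHHNN=8 ttGgHHNn=16 ttGgHHnn=8 ttGgHhNN=8 ttGgHhNn=16 ttGgHhnn=8 ttggHHNN=8 ttggHHNn=16 ttggHHnn=8 ttggHhNN=8 ttggHhNn=16 ttggHhnn=8
TtggHhNn hits 16/256; gcd=16; 16÷16/256÷16 = 1/16

P(TtggHhNn) = 1/16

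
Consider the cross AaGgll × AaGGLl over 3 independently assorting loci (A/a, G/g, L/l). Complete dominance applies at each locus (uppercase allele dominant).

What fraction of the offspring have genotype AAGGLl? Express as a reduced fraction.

AaGgll gametes: AGl×2, Agl×2, aGl×2, agl×2
AaGGLl gametes: AGL×2, AGl×2, aGL×2, aGl×2
AaGgll×AaGGLl grid (8·8=64): AAGGLl=4 AAGGll=4 AAGgLl=4 AAGgll=4 AaGGLl=8 AaGGll=8 AaGgLl=8 AaGgll=8 aaGGLl=4 aaGGll=4 aaGgLl=4 aaGgll=4
AAGGLl hits 4/64; gcd=4; 4÷4/64÷4 = 1/16

P(AAGGLl) = 1/16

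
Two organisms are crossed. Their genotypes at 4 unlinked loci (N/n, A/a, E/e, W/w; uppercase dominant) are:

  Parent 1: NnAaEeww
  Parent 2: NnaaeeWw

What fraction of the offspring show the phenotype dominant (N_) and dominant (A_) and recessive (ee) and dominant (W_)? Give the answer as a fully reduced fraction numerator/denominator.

P(N_ A_ ee W_) = 3/32

NnAaEeww gametes: NAEw×2, NAew×2, NaEw×2, Naew×2, nAEw×2, nAew×2, naEw×2, naew×2
NnaaeeWw gametes: NaeW×4, Naew×4, naeW×4, naew×4
NnAaEeww×NnaaeeWw grid (16·16=256): NNAaEeWw=8 NNAaEeww=8 NNAaeeWw=8 NNAaeeww=8 NNaaEeWw=8 NNaaEeww=8 NNaaeeWw=8 NNaaeeww=8 NnAaEeWw=16 NnAaEeww=16 NnAaeeWw=16 NnAaeeww=16 NnaaEeWw=16 NnaaEeww=16 NnaaeeWw=16 Nnaaeeww=16 nnAaEeWw=8 nnAaEeww=8 nnAaeeWw=8 nnAaeeww=8 nnaaEeWw=8 nnaaEeww=8 nnaaeeWw=8 nnaaeeww=8
N_ A_ ee W_ hits 24/256; gcd=8; 24÷8/256÷8 = 3/32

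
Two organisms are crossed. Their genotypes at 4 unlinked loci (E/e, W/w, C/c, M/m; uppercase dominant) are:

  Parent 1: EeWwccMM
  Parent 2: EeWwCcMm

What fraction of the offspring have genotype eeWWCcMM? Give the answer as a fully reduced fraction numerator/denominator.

EeWwccMM gametes: EWcM×4, EwcM×4, eWcM×4, ewcM×4
EeWwCcMm gametes: EWCM×1, EWCm×1, EWcM×1, EWcm×1, EwCM×1, EwCm×1, EwcM×1, Ewcm×1, eWCM×1, eWCm×1, eWcM×1, eWcm×1, ewCM×1, ewCm×1, ewcM×1, ewcm×1
EeWwccMM×EeWwCcMm grid (16·16=256): EEWWCcMM=4 EEWWCcMm=4 EEWWccMM=4 EEWWccMm=4 EEWwCcMM=8 EEWwCcMm=8 EEWwccMM=8 EEWwccMm=8 EEwwCcMM=4 EEwwCcMm=4 EEwwccMM=4 EEwwccMm=4 EeWWCcMM=8 EeWWCcMm=8 EeWWccMM=8 EeWWccMm=8 EeWwCcMM=16 EeWwCcMm=16 EeWwccMM=16 EeWwccMm=16 EewwCcMM=8 EewwCcMm=8 EewwccMM=8 EewwccMm=8 eeWWCcMM=4 eeWWCcMm=4 eeWWccMM=4 eeWWccMm=4 eeWwCcMM=8 eeWwCcMm=8 eeWwccMM=8 eeWwccMm=8 eewwCcMM=4 eewwCcMm=4 eewwccMM=4 eewwccMm=4
eeWWCcMM hits 4/256; gcd=4; 4÷4/256÷4 = 1/64

P(eeWWCcMM) = 1/64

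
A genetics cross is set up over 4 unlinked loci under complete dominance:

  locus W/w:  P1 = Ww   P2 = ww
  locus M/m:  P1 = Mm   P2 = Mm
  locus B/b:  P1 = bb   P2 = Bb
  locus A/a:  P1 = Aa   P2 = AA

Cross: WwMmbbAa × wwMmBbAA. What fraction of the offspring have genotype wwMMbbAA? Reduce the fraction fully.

WwMmbbAa gametes: WMbA×2, WMba×2, WmbA×2, Wmba×2, wMbA×2, wMba×2, wmbA×2, wmba×2
wwMmBbAA gametes: wMBA×4, wMbA×4, wmBA×4, wmbA×4
WwMmbbAa×wwMmBbAA grid (16·16=256): WwMMBbAA=8 WwMMBbAa=8 WwMMbbAA=8 WwMMbbAa=8 WwMmBbAA=16 WwMmBbAa=16 WwMmbbAA=16 WwMmbbAa=16 WwmmBbAA=8 WwmmBbAa=8 WwmmbbAA=8 WwmmbbAa=8 wwMMBbAA=8 wwMMBbAa=8 wwMMbbAA=8 wwMMbbAa=8 wwMmBbAA=16 wwMmBbAa=16 wwMmbbAA=16 wwMmbbAa=16 wwmmBbAA=8 wwmmBbAa=8 wwmmbbAA=8 wwmmbbAa=8
wwMMbbAA hits 8/256; gcd=8; 8÷8/256÷8 = 1/32

P(wwMMbbAA) = 1/32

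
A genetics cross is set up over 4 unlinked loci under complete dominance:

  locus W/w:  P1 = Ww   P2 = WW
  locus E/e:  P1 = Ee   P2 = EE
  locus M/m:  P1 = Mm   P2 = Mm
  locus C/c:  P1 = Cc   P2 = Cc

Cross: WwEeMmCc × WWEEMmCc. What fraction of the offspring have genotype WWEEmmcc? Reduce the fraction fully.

P(WWEEmmcc) = 1/64

WwEeMmCc gametes: WEMC×1, WEMc×1, WEmC×1, WEmc×1, WeMC×1, WeMc×1, WemC×1, Wemc×1, wEMC×1, wEMc×1, wEmC×1, wEmc×1, weMC×1, weMc×1, wemC×1, wemc×1
WWEEMmCc gametes: WEMC×4, WEMc×4, WEmC×4, WEmc×4
WwEeMmCc×WWEEMmCc grid (16·16=256): WWEEMMCC=4 WWEEMMCc=8 WWEEMMcc=4 WWEEMmCC=8 WWEEMmCc=16 WWEEMmcc=8 WWEEmmCC=4 WWEEmmCc=8 WWEEmmcc=4 WWEeMMCC=4 WWEeMMCc=8 WWEeMMcc=4 WWEeMmCC=8 WWEeMmCc=16 WWEeMmcc=8 WWEemmCC=4 WWEemmCc=8 WWEemmcc=4 WwEEMMCC=4 WwEEMMCc=8 WwEEMMcc=4 WwEEMmCC=8 WwEEMmCc=16 WwEEMmcc=8 WwEEmmCC=4 WwEEmmCc=8 WwEEmmcc=4 WwEeMMCC=4 WwEeMMCc=8 WwEeMMcc=4 WwEeMmCC=8 WwEeMmCc=16 WwEeMmcc=8 WwEemmCC=4 WwEemmCc=8 WwEemmcc=4
WWEEmmcc hits 4/256; gcd=4; 4÷4/256÷4 = 1/64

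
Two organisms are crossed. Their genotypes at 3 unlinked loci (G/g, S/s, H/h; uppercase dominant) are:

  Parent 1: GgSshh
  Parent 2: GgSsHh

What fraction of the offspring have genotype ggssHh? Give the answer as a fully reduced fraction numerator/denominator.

GgSshh gametes: GSh×2, Gsh×2, gSh×2, gsh×2
GgSsHh gametes: GSH×1, GSh×1, GsH×1, Gsh×1, gSH×1, gSh×1, gsH×1, gsh×1
GgSshh×GgSsHh grid (8·8=64): GGSSHh=2 GGSShh=2 GGSsHh=4 GGSshh=4 GGssHh=2 GGsshh=2 GgSSHh=4 GgSShh=4 GgSsHh=8 GgSshh=8 GgssHh=4 Ggsshh=4 ggSSHh=2 ggSShh=2 ggSsHh=4 ggSshh=4 ggssHh=2 ggsshh=2
ggssHh hits 2/64; gcd=2; 2÷2/64÷2 = 1/32

P(ggssHh) = 1/32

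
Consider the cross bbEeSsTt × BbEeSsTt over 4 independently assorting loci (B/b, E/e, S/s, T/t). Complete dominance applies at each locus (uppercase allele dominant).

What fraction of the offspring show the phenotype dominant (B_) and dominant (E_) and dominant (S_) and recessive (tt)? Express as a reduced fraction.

P(B_ E_ S_ tt) = 9/128

bbEeSsTt gametes: bEST×2, bESt×2, bEsT×2, bEst×2, beST×2, beSt×2, besT×2, best×2
BbEeSsTt gametes: BEST×1, BESt×1, BEsT×1, BEst×1, BeST×1, BeSt×1, BesT×1, Best×1, bEST×1, bESt×1, bEsT×1, bEst×1, beST×1, beSt×1, besT×1, best×1
bbEeSsTt×BbEeSsTt grid (16·16=256): BbEESSTT=2 BbEESSTt=4 BbEESStt=2 BbEESsTT=4 BbEESsTt=8 BbEESstt=4 BbEEssTT=2 BbEEssTt=4 BbEEsstt=2 BbEeSSTT=4 BbEeSSTt=8 BbEeSStt=4 BbEeSsTT=8 BbEeSsTt=16 BbEeSstt=8 BbEessTT=4 BbEessTt=8 BbEesstt=4 BbeeSSTT=2 BbeeSSTt=4 BbeeSStt=2 BbeeSsTT=4 BbeeSsTt=8 BbeeSstt=4 BbeessTT=2 BbeessTt=4 Bbeesstt=2 bbEESSTT=2 bbEESSTt=4 bbEESStt=2 bbEESsTT=4 bbEESsTt=8 bbEESstt=4 bbEEssTT=2 bbEEssTt=4 bbEEsstt=2 bbEeSSTT=4 bbEeSSTt=8 bbEeSStt=4 bbEeSsTT=8 bbEeSsTt=16 bbEeSstt=8 bbEessTT=4 bbEessTt=8 bbEesstt=4 bbeeSSTT=2 bbeeSSTt=4 bbeeSStt=2 bbeeSsTT=4 bbeeSsTt=8 bbeeSstt=4 bbeessTT=2 bbeessTt=4 bbeesstt=2
B_ E_ S_ tt hits 18/256; gcd=2; 18÷2/256÷2 = 9/128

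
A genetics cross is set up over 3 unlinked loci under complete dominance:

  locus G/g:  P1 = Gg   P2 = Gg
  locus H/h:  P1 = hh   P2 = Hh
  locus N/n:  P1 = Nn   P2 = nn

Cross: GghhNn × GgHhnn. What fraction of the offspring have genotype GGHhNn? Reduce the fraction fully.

GghhNn gametes: GhN×2, Ghn×2, ghN×2, ghn×2
GgHhnn gametes: GHn×2, Ghn×2, gHn×2, ghn×2
GghhNn×GgHhnn grid (8·8=64): GGHhNn=4 GGHhnn=4 GGhhNn=4 GGhhnn=4 GgHhNn=8 GgHhnn=8 GghhNn=8 Gghhnn=8 ggHhNn=4 ggHhnn=4 gghhNn=4 gghhnn=4
GGHhNn hits 4/64; gcd=4; 4÷4/64÷4 = 1/16

P(GGHhNn) = 1/16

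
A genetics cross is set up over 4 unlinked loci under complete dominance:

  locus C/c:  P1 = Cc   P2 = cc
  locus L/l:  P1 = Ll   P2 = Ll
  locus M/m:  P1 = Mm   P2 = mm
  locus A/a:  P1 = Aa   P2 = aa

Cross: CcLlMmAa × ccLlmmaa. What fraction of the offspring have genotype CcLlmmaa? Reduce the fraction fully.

CcLlMmAa gametes: CLMA×1, CLMa×1, CLmA×1, CLma×1, ClMA×1, ClMa×1, ClmA×1, Clma×1, cLMA×1, cLMa×1, cLmA×1, cLma×1, clMA×1, clMa×1, clmA×1, clma×1
ccLlmmaa gametes: cLma×8, clma×8
CcLlMmAa×ccLlmmaa grid (16·16=256): CcLLMmAa=8 CcLLMmaa=8 CcLLmmAa=8 CcLLmmaa=8 CcLlMmAa=16 CcLlMmaa=16 CcLlmmAa=16 CcLlmmaa=16 CcllMmAa=8 CcllMmaa=8 CcllmmAa=8 Ccllmmaa=8 ccLLMmAa=8 ccLLMmaa=8 ccLLmmAa=8 ccLLmmaa=8 ccLlMmAa=16 ccLlMmaa=16 ccLlmmAa=16 ccLlmmaa=16 ccllMmAa=8 ccllMmaa=8 ccllmmAa=8 ccllmmaa=8
CcLlmmaa hits 16/256; gcd=16; 16÷16/256÷16 = 1/16

P(CcLlmmaa) = 1/16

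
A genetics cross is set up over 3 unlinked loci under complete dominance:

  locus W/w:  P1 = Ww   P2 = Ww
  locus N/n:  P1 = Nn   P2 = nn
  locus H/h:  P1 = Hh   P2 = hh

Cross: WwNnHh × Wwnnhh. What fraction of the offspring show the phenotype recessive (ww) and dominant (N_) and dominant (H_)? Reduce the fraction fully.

P(ww N_ H_) = 1/16

WwNnHh gametes: WNH×1, WNh×1, WnH×1, Wnh×1, wNH×1, wNh×1, wnH×1, wnh×1
Wwnnhh gametes: Wnh×4, wnh×4
WwNnHh×Wwnnhh grid (8·8=64): WWNnHh=4 WWNnhh=4 WWnnHh=4 WWnnhh=4 WwNnHh=8 WwNnhh=8 WwnnHh=8 Wwnnhh=8 wwNnHh=4 wwNnhh=4 wwnnHh=4 wwnnhh=4
ww N_ H_ hits 4/64; gcd=4; 4÷4/64÷4 = 1/16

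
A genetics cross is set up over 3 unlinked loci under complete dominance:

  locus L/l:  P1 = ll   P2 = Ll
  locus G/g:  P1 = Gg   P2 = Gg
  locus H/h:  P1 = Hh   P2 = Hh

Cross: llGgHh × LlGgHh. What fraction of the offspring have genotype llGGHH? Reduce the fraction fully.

llGgHh gametes: lGH×2, lGh×2, lgH×2, lgh×2
LlGgHh gametes: LGH×1, LGh×1, LgH×1, Lgh×1, lGH×1, lGh×1, lgH×1, lgh×1
llGgHh×LlGgHh grid (8·8=64): LlGGHH=2 LlGGHh=4 LlGGhh=2 LlGgHH=4 LlGgHh=8 LlGghh=4 LlggHH=2 LlggHh=4 Llgghh=2 llGGHH=2 llGGHh=4 llGGhh=2 llGgHH=4 llGgHh=8 llGghh=4 llggHH=2 llggHh=4 llgghh=2
llGGHH hits 2/64; gcd=2; 2÷2/64÷2 = 1/32

P(llGGHH) = 1/32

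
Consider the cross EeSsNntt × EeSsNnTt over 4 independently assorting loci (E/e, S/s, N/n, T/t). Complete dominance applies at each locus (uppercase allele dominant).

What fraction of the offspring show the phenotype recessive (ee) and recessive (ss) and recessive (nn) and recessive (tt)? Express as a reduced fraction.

P(ee ss nn tt) = 1/128

EeSsNntt gametes: ESNt×2, ESnt×2, EsNt×2, Esnt×2, eSNt×2, eSnt×2, esNt×2, esnt×2
EeSsNnTt gametes: ESNT×1, ESNt×1, ESnT×1, ESnt×1, EsNT×1, EsNt×1, EsnT×1, Esnt×1, eSNT×1, eSNt×1, eSnT×1, eSnt×1, esNT×1, esNt×1, esnT×1, esnt×1
EeSsNntt×EeSsNnTt grid (16·16=256): EESSNNTt=2 EESSNNtt=2 EESSNnTt=4 EESSNntt=4 EESSnnTt=2 EESSnntt=2 EESsNNTt=4 EESsNNtt=4 EESsNnTt=8 EESsNntt=8 EESsnnTt=4 EESsnntt=4 EEssNNTt=2 EEssNNtt=2 EEssNnTt=4 EEssNntt=4 EEssnnTt=2 EEssnntt=2 EeSSNNTt=4 EeSSNNtt=4 EeSSNnTt=8 EeSSNntt=8 EeSSnnTt=4 EeSSnntt=4 EeSsNNTt=8 EeSsNNtt=8 EeSsNnTt=16 EeSsNntt=16 EeSsnnTt=8 EeSsnntt=8 EessNNTt=4 EessNNtt=4 EessNnTt=8 EessNntt=8 EessnnTt=4 Eessnntt=4 eeSSNNTt=2 eeSSNNtt=2 eeSSNnTt=4 eeSSNntt=4 eeSSnnTt=2 eeSSnntt=2 eeSsNNTt=4 eeSsNNtt=4 eeSsNnTt=8 eeSsNntt=8 eeSsnnTt=4 eeSsnntt=4 eessNNTt=2 eessNNtt=2 eessNnTt=4 eessNntt=4 eessnnTt=2 eessnntt=2
ee ss nn tt hits 2/256; gcd=2; 2÷2/256÷2 = 1/128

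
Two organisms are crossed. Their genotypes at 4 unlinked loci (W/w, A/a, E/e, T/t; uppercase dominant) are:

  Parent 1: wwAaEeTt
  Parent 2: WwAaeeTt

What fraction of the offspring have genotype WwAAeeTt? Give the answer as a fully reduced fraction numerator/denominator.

wwAaEeTt gametes: wAET×2, wAEt×2, wAeT×2, wAet×2, waET×2, waEt×2, waeT×2, waet×2
WwAaeeTt gametes: WAeT×2, WAet×2, WaeT×2, Waet×2, wAeT×2, wAet×2, waeT×2, waet×2
wwAaEeTt×WwAaeeTt grid (16·16=256): WwAAEeTT=4 WwAAEeTt=8 WwAAEett=4 WwAAeeTT=4 WwAAeeTt=8 WwAAeett=4 WwAaEeTT=8 WwAaEeTt=16 WwAaEett=8 WwAaeeTT=8 WwAaeeTt=16 WwAaeett=8 WwaaEeTT=4 WwaaEeTt=8 WwaaEett=4 WwaaeeTT=4 WwaaeeTt=8 Wwaaeett=4 wwAAEeTT=4 wwAAEeTt=8 wwAAEett=4 wwAAeeTT=4 wwAAeeTt=8 wwAAeett=4 wwAaEeTT=8 wwAaEeTt=16 wwAaEett=8 wwAaeeTT=8 wwAaeeTt=16 wwAaeett=8 wwaaEeTT=4 wwaaEeTt=8 wwaaEett=4 wwaaeeTT=4 wwaaeeTt=8 wwaaeett=4
WwAAeeTt hits 8/256; gcd=8; 8÷8/256÷8 = 1/32

P(WwAAeeTt) = 1/32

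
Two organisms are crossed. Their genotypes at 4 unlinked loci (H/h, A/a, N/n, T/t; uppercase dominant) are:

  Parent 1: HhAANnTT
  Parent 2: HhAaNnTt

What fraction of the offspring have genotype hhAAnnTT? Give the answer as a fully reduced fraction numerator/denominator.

P(hhAAnnTT) = 1/64

HhAANnTT gametes: HANT×4, HAnT×4, hANT×4, hAnT×4
HhAaNnTt gametes: HANT×1, HANt×1, HAnT×1, HAnt×1, HaNT×1, HaNt×1, HanT×1, Hant×1, hANT×1, hANt×1, hAnT×1, hAnt×1, haNT×1, haNt×1, hanT×1, hant×1
HhAANnTT×HhAaNnTt grid (16·16=256): HHAANNTT=4 HHAANNTt=4 HHAANnTT=8 HHAANnTt=8 HHAAnnTT=4 HHAAnnTt=4 HHAaNNTT=4 HHAaNNTt=4 HHAaNnTT=8 HHAaNnTt=8 HHAannTT=4 HHAannTt=4 HhAANNTT=8 HhAANNTt=8 HhAANnTT=16 HhAANnTt=16 HhAAnnTT=8 HhAAnnTt=8 HhAaNNTT=8 HhAaNNTt=8 HhAaNnTT=16 HhAaNnTt=16 HhAannTT=8 HhAannTt=8 hhAANNTT=4 hhAANNTt=4 hhAANnTT=8 hhAANnTt=8 hhAAnnTT=4 hhAAnnTt=4 hhAaNNTT=4 hhAaNNTt=4 hhAaNnTT=8 hhAaNnTt=8 hhAannTT=4 hhAannTt=4
hhAAnnTT hits 4/256; gcd=4; 4÷4/256÷4 = 1/64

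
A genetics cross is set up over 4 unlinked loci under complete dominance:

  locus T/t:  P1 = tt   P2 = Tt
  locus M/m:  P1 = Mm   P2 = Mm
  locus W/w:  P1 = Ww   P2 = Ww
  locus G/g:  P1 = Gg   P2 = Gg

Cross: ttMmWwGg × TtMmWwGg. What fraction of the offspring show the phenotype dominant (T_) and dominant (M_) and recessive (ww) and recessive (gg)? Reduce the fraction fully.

P(T_ M_ ww gg) = 3/128

ttMmWwGg gametes: tMWG×2, tMWg×2, tMwG×2, tMwg×2, tmWG×2, tmWg×2, tmwG×2, tmwg×2
TtMmWwGg gametes: TMWG×1, TMWg×1, TMwG×1, TMwg×1, TmWG×1, TmWg×1, TmwG×1, Tmwg×1, tMWG×1, tMWg×1, tMwG×1, tMwg×1, tmWG×1, tmWg×1, tmwG×1, tmwg×1
ttMmWwGg×TtMmWwGg grid (16·16=256): TtMMWWGG=2 TtMMWWGg=4 TtMMWWgg=2 TtMMWwGG=4 TtMMWwGg=8 TtMMWwgg=4 TtMMwwGG=2 TtMMwwGg=4 TtMMwwgg=2 TtMmWWGG=4 TtMmWWGg=8 TtMmWWgg=4 TtMmWwGG=8 TtMmWwGg=16 TtMmWwgg=8 TtMmwwGG=4 TtMmwwGg=8 TtMmwwgg=4 TtmmWWGG=2 TtmmWWGg=4 TtmmWWgg=2 TtmmWwGG=4 TtmmWwGg=8 TtmmWwgg=4 TtmmwwGG=2 TtmmwwGg=4 Ttmmwwgg=2 ttMMWWGG=2 ttMMWWGg=4 ttMMWWgg=2 ttMMWwGG=4 ttMMWwGg=8 ttMMWwgg=4 ttMMwwGG=2 ttMMwwGg=4 ttMMwwgg=2 ttMmWWGG=4 ttMmWWGg=8 ttMmWWgg=4 ttMmWwGG=8 ttMmWwGg=16 ttMmWwgg=8 ttMmwwGG=4 ttMmwwGg=8 ttMmwwgg=4 ttmmWWGG=2 ttmmWWGg=4 ttmmWWgg=2 ttmmWwGG=4 ttmmWwGg=8 ttmmWwgg=4 ttmmwwGG=2 ttmmwwGg=4 ttmmwwgg=2
T_ M_ ww gg hits 6/256; gcd=2; 6÷2/256÷2 = 3/128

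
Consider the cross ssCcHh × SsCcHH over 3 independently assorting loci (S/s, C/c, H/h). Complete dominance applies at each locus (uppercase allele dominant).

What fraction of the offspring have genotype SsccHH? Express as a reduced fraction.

P(SsccHH) = 1/16

ssCcHh gametes: sCH×2, sCh×2, scH×2, sch×2
SsCcHH gametes: SCH×2, ScH×2, sCH×2, scH×2
ssCcHh×SsCcHH grid (8·8=64): SsCCHH=4 SsCCHh=4 SsCcHH=8 SsCcHh=8 SsccHH=4 SsccHh=4 ssCCHH=4 ssCCHh=4 ssCcHH=8 ssCcHh=8 ssccHH=4 ssccHh=4
SsccHH hits 4/64; gcd=4; 4÷4/64÷4 = 1/16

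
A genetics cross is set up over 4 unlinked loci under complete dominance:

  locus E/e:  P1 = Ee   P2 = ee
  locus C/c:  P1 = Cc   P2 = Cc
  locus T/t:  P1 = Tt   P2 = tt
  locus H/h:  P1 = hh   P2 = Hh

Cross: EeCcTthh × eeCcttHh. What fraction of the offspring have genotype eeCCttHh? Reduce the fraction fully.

EeCcTthh gametes: ECTh×2, ECth×2, EcTh×2, Ecth×2, eCTh×2, eCth×2, ecTh×2, ecth×2
eeCcttHh gametes: eCtH×4, eCth×4, ectH×4, ecth×4
EeCcTthh×eeCcttHh grid (16·16=256): EeCCTtHh=8 EeCCTthh=8 EeCCttHh=8 EeCCtthh=8 EeCcTtHh=16 EeCcTthh=16 EeCcttHh=16 EeCctthh=16 EeccTtHh=8 EeccTthh=8 EeccttHh=8 Eecctthh=8 eeCCTtHh=8 eeCCTthh=8 eeCCttHh=8 eeCCtthh=8 eeCcTtHh=16 eeCcTthh=16 eeCcttHh=16 eeCctthh=16 eeccTtHh=8 eeccTthh=8 eeccttHh=8 eecctthh=8
eeCCttHh hits 8/256; gcd=8; 8÷8/256÷8 = 1/32

P(eeCCttHh) = 1/32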